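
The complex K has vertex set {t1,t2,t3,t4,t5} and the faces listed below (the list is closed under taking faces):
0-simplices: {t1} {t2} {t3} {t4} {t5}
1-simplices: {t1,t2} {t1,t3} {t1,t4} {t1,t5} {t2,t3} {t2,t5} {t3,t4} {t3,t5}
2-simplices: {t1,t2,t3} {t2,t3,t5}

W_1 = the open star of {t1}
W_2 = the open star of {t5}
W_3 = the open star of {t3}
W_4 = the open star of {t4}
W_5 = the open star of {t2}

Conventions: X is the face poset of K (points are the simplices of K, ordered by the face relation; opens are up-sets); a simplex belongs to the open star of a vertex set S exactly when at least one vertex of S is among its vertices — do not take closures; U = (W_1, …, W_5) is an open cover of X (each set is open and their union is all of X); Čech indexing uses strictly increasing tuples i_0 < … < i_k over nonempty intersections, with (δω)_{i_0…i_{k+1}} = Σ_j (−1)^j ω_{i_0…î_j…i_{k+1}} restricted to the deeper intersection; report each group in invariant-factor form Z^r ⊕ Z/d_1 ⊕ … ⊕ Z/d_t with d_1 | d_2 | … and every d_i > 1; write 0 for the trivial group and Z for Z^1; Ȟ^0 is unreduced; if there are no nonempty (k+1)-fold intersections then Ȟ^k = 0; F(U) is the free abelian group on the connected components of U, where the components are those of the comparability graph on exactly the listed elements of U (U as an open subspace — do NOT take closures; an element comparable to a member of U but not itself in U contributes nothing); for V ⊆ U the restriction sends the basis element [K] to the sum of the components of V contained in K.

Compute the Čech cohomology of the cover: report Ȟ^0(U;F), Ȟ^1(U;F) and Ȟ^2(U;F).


Ȟ^0 = Z,  Ȟ^1 = Z^2,  Ȟ^2 = 0

cover nerve:
  W1={{t1},{t1,t2},{t1,t3},{t1,t4},{t1,t5},{t1,t2,t3}} W2={{t5},{t1,t5},{t2,t5},{t3,t5},{t2,t3,t5}} W3={{t3},{t1,t3},{t2,t3},{t3,t4},{t3,t5},{t1,t2,t3},{t2,t3,t5}} W4={{t4},{t1,t4},{t3,t4}} W5={{t2},{t1,t2},{t2,t3},{t2,t5},{t1,t2,t3},{t2,t3,t5}}
  W12={{t1,t5}} W13={{t1,t3},{t1,t2,t3}} W14={{t1,t4}} W15={{t1,t2},{t1,t2,t3}} W23={{t3,t5},{t2,t3,t5}} W25={{t2,t5},{t2,t3,t5}} W34={{t3,t4}} W35={{t2,t3},{t1,t2,t3},{t2,t3,t5}}
  W135={{t1,t2,t3}} W235={{t2,t3,t5}}
components per intersection:
  W1: {{t1},{t1,t2},{t1,t3},{t1,t4},{t1,t5},{t1,t2,t3}}
  W2: {{t5},{t1,t5},{t2,t5},{t3,t5},{t2,t3,t5}}
  W3: {{t3},{t1,t3},{t2,t3},{t3,t4},{t3,t5},{t1,t2,t3},{t2,t3,t5}}
  W4: {{t4},{t1,t4},{t3,t4}}
  W5: {{t2},{t1,t2},{t2,t3},{t2,t5},{t1,t2,t3},{t2,t3,t5}}
  W12: {{t1,t5}}
  W13: {{t1,t3},{t1,t2,t3}}
  W14: {{t1,t4}}
  W15: {{t1,t2},{t1,t2,t3}}
  W23: {{t3,t5},{t2,t3,t5}}
  W25: {{t2,t5},{t2,t3,t5}}
  W34: {{t3,t4}}
  W35: {{t2,t3},{t1,t2,t3},{t2,t3,t5}}
  W135: {{t1,t2,t3}}
  W235: {{t2,t3,t5}}
C dims 5,8,2; δ0: rk 4, SNF 1^4; δ1: rk 2, SNF 1^2
Ȟ^0: (5−4)−0=1 ⇒ Z
Ȟ^1: (8−2)−4=2 ⇒ Z^2
Ȟ^2: (2−0)−2=0 ⇒ 0


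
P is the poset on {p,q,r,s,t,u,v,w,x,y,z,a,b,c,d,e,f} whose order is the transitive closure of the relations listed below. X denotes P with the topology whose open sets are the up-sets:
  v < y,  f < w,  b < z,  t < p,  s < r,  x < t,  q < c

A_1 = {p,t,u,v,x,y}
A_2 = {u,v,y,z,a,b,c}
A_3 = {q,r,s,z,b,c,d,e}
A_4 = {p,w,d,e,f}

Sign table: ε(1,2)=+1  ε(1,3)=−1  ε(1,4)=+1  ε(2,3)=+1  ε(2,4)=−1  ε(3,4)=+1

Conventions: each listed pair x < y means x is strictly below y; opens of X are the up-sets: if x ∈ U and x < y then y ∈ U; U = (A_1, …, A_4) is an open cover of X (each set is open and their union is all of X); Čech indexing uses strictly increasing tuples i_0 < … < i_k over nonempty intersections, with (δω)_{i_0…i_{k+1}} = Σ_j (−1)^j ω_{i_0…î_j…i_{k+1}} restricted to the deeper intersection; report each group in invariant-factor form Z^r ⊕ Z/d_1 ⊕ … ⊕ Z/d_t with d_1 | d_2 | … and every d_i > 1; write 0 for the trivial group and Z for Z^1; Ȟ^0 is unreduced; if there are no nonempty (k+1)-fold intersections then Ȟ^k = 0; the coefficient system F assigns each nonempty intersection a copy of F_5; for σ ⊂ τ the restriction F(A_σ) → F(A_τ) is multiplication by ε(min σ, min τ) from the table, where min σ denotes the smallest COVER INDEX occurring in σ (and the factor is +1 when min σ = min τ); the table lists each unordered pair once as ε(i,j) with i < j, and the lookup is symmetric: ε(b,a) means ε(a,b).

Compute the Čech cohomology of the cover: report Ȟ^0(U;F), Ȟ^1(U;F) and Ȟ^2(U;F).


cover nerve:
  A12={u,v,y} A14={p} A23={z,b,c} A34={d,e}
C dims 4,4; δ0: rk_F5 3
Ȟ^0: (4−3)−0=1 ⇒ Z/5
Ȟ^1: (4−0)−3=1 ⇒ Z/5
Ȟ^2: (0−0)−0=0 ⇒ 0

Ȟ^0 = Z/5; Ȟ^1 = Z/5; Ȟ^2 = 0


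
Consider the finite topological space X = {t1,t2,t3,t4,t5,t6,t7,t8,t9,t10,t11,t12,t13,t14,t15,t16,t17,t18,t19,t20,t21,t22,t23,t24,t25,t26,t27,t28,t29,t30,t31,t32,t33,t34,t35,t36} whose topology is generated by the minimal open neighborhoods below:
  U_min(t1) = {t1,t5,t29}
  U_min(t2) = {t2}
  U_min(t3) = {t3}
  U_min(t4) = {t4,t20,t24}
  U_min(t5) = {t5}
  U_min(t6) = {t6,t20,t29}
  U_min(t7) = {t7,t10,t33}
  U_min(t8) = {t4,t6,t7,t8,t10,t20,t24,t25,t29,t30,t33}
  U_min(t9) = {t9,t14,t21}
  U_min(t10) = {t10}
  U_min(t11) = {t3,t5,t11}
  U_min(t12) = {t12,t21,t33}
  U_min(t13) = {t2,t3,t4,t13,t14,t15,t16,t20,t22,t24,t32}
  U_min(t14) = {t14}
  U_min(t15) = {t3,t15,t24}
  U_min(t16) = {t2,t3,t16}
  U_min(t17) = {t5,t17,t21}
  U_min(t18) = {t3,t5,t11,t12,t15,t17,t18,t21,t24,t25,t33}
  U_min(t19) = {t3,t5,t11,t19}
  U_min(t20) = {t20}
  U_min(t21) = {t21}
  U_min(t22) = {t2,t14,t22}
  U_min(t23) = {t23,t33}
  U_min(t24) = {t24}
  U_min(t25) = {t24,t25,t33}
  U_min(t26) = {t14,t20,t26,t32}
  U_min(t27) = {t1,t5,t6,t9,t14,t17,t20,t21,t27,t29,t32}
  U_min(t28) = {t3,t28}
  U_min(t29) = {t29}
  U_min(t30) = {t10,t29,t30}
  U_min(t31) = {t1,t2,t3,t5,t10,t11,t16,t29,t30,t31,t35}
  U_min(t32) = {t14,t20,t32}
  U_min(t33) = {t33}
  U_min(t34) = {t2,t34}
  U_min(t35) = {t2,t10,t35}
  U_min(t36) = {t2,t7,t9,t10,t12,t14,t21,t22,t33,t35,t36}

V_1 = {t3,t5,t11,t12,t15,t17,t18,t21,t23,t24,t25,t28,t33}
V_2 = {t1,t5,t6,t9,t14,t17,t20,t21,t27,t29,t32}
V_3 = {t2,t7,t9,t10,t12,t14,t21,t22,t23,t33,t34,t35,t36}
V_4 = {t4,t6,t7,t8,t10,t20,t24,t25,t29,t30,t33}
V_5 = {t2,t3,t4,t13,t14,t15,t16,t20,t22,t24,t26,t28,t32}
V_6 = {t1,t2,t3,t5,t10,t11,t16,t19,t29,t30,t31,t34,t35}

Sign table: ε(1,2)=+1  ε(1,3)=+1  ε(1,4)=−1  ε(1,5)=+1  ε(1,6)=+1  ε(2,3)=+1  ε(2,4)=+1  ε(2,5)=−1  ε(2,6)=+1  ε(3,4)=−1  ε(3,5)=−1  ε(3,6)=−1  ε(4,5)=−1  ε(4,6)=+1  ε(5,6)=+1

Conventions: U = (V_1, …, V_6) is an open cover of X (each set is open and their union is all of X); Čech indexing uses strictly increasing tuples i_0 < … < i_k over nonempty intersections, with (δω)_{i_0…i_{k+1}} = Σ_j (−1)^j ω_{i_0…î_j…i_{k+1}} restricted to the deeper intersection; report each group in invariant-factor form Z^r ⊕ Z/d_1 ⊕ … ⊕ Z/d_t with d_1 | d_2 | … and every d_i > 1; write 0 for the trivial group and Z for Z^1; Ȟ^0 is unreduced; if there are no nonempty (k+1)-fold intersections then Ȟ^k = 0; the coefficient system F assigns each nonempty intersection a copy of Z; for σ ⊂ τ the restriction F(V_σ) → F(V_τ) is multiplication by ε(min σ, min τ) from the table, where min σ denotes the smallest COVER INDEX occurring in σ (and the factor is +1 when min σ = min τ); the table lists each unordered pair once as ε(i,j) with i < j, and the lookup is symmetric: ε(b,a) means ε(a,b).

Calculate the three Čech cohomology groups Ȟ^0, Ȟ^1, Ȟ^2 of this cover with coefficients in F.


intersection data:
  V12={t5,t17,t21} V13={t12,t21,t23,t33} V14={t24,t25,t33} V15={t3,t15,t24,t28} V16={t3,t5,t11} V23={t9,t14,t21} V24={t6,t20,t29} V25={t14,t20,t32} V26={t1,t5,t29} V34={t7,t10,t33} V35={t2,t14,t22} V36={t2,t10,t34,t35} V45={t4,t20,t24} V46={t10,t29,t30} V56={t2,t3,t16}
  V123={t21} V126={t5} V134={t33} V145={t24} V156={t3} V235={t14} V245={t20} V246={t29} V346={t10} V356={t2}
C dims 6,15,10; δ0: rk 6, SNF 1^5·2; δ1: rk 9, SNF 1^9
Ȟ^0 = (6 − 6) − 0 = 0, so Ȟ^0 ≅ 0
Ȟ^1 = (15 − 9) − 6 = 0 plus torsion [2], so Ȟ^1 ≅ Z/2
Ȟ^2 = (10 − 0) − 9 = 1, so Ȟ^2 ≅ Z

Ȟ^0 ≅ 0; Ȟ^1 ≅ Z/2; Ȟ^2 ≅ Z


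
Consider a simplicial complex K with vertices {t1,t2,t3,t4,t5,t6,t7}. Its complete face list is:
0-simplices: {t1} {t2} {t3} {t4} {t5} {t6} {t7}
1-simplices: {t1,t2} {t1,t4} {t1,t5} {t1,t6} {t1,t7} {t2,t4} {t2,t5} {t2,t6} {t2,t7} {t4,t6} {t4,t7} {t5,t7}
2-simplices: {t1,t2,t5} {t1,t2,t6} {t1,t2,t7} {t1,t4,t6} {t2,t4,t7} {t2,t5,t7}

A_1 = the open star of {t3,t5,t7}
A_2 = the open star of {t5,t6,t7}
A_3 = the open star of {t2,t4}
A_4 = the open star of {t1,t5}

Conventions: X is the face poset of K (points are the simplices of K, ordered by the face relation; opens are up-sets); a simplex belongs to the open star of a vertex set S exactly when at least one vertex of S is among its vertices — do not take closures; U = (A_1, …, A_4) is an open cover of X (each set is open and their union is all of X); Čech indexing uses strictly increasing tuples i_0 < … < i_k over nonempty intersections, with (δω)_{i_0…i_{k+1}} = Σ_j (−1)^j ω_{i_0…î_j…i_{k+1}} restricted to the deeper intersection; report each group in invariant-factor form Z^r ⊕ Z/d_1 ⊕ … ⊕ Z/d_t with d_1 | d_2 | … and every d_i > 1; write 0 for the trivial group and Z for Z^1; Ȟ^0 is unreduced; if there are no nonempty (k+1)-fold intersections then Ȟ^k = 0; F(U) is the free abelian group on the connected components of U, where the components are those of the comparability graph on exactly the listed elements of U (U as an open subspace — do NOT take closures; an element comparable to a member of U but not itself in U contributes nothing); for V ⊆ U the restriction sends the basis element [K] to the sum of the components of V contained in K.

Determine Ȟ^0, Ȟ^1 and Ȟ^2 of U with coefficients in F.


Ȟ^0(U;F) ≅ Z^2; Ȟ^1(U;F) ≅ Z; Ȟ^2(U;F) ≅ 0

cover nerve:
  A1={{t3},{t5},{t7},{t1,t5},{t1,t7},{t2,t5},{t2,t7},{t4,t7},{t5,t7},{t1,t2,t5},{t1,t2,t7},{t2,t4,t7},{t2,t5,t7}} A2={{t5},{t6},{t7},{t1,t5},{t1,t6},{t1,t7},{t2,t5},{t2,t6},{t2,t7},{t4,t6},{t4,t7},{t5,t7},{t1,t2,t5},{t1,t2,t6},{t1,t2,t7},{t1,t4,t6},{t2,t4,t7},{t2,t5,t7}} A3={{t2},{t4},{t1,t2},{t1,t4},{t2,t4},{t2,t5},{t2,t6},{t2,t7},{t4,t6},{t4,t7},{t1,t2,t5},{t1,t2,t6},{t1,t2,t7},{t1,t4,t6},{t2,t4,t7},{t2,t5,t7}} A4={{t1},{t5},{t1,t2},{t1,t4},{t1,t5},{t1,t6},{t1,t7},{t2,t5},{t5,t7},{t1,t2,t5},{t1,t2,t6},{t1,t2,t7},{t1,t4,t6},{t2,t5,t7}}
  A12={{t5},{t7},{t1,t5},{t1,t7},{t2,t5},{t2,t7},{t4,t7},{t5,t7},{t1,t2,t5},{t1,t2,t7},{t2,t4,t7},{t2,t5,t7}} A13={{t2,t5},{t2,t7},{t4,t7},{t1,t2,t5},{t1,t2,t7},{t2,t4,t7},{t2,t5,t7}} A14={{t5},{t1,t5},{t1,t7},{t2,t5},{t5,t7},{t1,t2,t5},{t1,t2,t7},{t2,t5,t7}} A23={{t2,t5},{t2,t6},{t2,t7},{t4,t6},{t4,t7},{t1,t2,t5},{t1,t2,t6},{t1,t2,t7},{t1,t4,t6},{t2,t4,t7},{t2,t5,t7}} A24={{t5},{t1,t5},{t1,t6},{t1,t7},{t2,t5},{t5,t7},{t1,t2,t5},{t1,t2,t6},{t1,t2,t7},{t1,t4,t6},{t2,t5,t7}} A34={{t1,t2},{t1,t4},{t2,t5},{t1,t2,t5},{t1,t2,t6},{t1,t2,t7},{t1,t4,t6},{t2,t5,t7}}
  A123={{t2,t5},{t2,t7},{t4,t7},{t1,t2,t5},{t1,t2,t7},{t2,t4,t7},{t2,t5,t7}} A124={{t5},{t1,t5},{t1,t7},{t2,t5},{t5,t7},{t1,t2,t5},{t1,t2,t7},{t2,t5,t7}} A134={{t2,t5},{t1,t2,t5},{t1,t2,t7},{t2,t5,t7}} A234={{t2,t5},{t1,t2,t5},{t1,t2,t6},{t1,t2,t7},{t1,t4,t6},{t2,t5,t7}}
  A1234={{t2,t5},{t1,t2,t5},{t1,t2,t7},{t2,t5,t7}}
components per intersection:
  A1: {{t3}} {{t5},{t7},{t1,t5},{t1,t7},{t2,t5},{t2,t7},{t4,t7},{t5,t7},{t1,t2,t5},{t1,t2,t7},{t2,t4,t7},{t2,t5,t7}}
  A2: {{t5},{t7},{t1,t5},{t1,t7},{t2,t5},{t2,t7},{t4,t7},{t5,t7},{t1,t2,t5},{t1,t2,t7},{t2,t4,t7},{t2,t5,t7}} {{t6},{t1,t6},{t2,t6},{t4,t6},{t1,t2,t6},{t1,t4,t6}}
  A3: {{t2},{t4},{t1,t2},{t1,t4},{t2,t4},{t2,t5},{t2,t6},{t2,t7},{t4,t6},{t4,t7},{t1,t2,t5},{t1,t2,t6},{t1,t2,t7},{t1,t4,t6},{t2,t4,t7},{t2,t5,t7}}
  A4: {{t1},{t5},{t1,t2},{t1,t4},{t1,t5},{t1,t6},{t1,t7},{t2,t5},{t5,t7},{t1,t2,t5},{t1,t2,t6},{t1,t2,t7},{t1,t4,t6},{t2,t5,t7}}
  A12: {{t5},{t7},{t1,t5},{t1,t7},{t2,t5},{t2,t7},{t4,t7},{t5,t7},{t1,t2,t5},{t1,t2,t7},{t2,t4,t7},{t2,t5,t7}}
  A13: {{t2,t5},{t2,t7},{t4,t7},{t1,t2,t5},{t1,t2,t7},{t2,t4,t7},{t2,t5,t7}}
  A14: {{t5},{t1,t5},{t2,t5},{t5,t7},{t1,t2,t5},{t2,t5,t7}} {{t1,t7},{t1,t2,t7}}
  A23: {{t2,t5},{t2,t7},{t4,t7},{t1,t2,t5},{t1,t2,t7},{t2,t4,t7},{t2,t5,t7}} {{t2,t6},{t1,t2,t6}} {{t4,t6},{t1,t4,t6}}
  A24: {{t5},{t1,t5},{t2,t5},{t5,t7},{t1,t2,t5},{t2,t5,t7}} {{t1,t6},{t1,t2,t6},{t1,t4,t6}} {{t1,t7},{t1,t2,t7}}
  A34: {{t1,t2},{t2,t5},{t1,t2,t5},{t1,t2,t6},{t1,t2,t7},{t2,t5,t7}} {{t1,t4},{t1,t4,t6}}
  A123: {{t2,t5},{t2,t7},{t4,t7},{t1,t2,t5},{t1,t2,t7},{t2,t4,t7},{t2,t5,t7}}
  A124: {{t5},{t1,t5},{t2,t5},{t5,t7},{t1,t2,t5},{t2,t5,t7}} {{t1,t7},{t1,t2,t7}}
  A134: {{t2,t5},{t1,t2,t5},{t2,t5,t7}} {{t1,t2,t7}}
  A234: {{t2,t5},{t1,t2,t5},{t2,t5,t7}} {{t1,t2,t6}} {{t1,t2,t7}} {{t1,t4,t6}}
  A1234: {{t2,t5},{t1,t2,t5},{t2,t5,t7}} {{t1,t2,t7}}
C dims 6,12,9,2; δ0: rk 4, SNF 1^4; δ1: rk 7, SNF 1^7; δ2: rk 2, SNF 1^2
Ȟ^0: (6−4)−0=2 ⇒ Z^2
Ȟ^1: (12−7)−4=1 ⇒ Z
Ȟ^2: (9−2)−7=0 ⇒ 0


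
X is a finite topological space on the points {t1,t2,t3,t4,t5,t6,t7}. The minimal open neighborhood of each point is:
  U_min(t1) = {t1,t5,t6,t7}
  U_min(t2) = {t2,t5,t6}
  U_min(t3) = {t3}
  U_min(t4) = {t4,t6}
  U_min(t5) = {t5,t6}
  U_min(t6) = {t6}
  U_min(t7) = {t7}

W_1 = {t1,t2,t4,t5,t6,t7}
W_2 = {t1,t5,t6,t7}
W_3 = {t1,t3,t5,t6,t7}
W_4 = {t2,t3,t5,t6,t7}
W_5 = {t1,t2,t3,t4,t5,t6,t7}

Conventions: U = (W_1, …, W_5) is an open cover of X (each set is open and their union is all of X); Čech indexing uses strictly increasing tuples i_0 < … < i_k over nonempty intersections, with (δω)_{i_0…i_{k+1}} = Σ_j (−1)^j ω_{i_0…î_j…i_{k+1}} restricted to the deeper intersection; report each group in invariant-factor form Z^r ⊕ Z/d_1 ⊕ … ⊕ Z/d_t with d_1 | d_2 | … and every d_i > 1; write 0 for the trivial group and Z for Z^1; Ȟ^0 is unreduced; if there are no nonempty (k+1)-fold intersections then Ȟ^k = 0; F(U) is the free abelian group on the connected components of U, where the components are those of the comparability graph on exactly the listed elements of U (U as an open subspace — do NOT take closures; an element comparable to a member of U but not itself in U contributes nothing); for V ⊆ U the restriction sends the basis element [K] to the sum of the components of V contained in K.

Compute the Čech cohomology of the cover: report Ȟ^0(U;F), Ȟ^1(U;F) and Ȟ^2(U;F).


cover nerve:
  W12={t1,t5,t6,t7} W13={t1,t5,t6,t7} W14={t2,t5,t6,t7} W15={t1,t2,t4,t5,t6,t7} W23={t1,t5,t6,t7} W24={t5,t6,t7} W25={t1,t5,t6,t7} W34={t3,t5,t6,t7} W35={t1,t3,t5,t6,t7} W45={t2,t3,t5,t6,t7}
  W123={t1,t5,t6,t7} W124={t5,t6,t7} W125={t1,t5,t6,t7} W134={t5,t6,t7} W135={t1,t5,t6,t7} W145={t2,t5,t6,t7} W234={t5,t6,t7} W235={t1,t5,t6,t7} W245={t5,t6,t7} W345={t3,t5,t6,t7}
  W1234={t5,t6,t7} W1235={t1,t5,t6,t7} W1245={t5,t6,t7} W1345={t5,t6,t7} W2345={t5,t6,t7}
  W12345={t5,t6,t7}
components per intersection:
  W1: {t1,t2,t4,t5,t6,t7}
  W2: {t1,t5,t6,t7}
  W3: {t1,t5,t6,t7} {t3}
  W4: {t2,t5,t6} {t3} {t7}
  W5: {t1,t2,t4,t5,t6,t7} {t3}
  W12: {t1,t5,t6,t7}
  W13: {t1,t5,t6,t7}
  W14: {t2,t5,t6} {t7}
  W15: {t1,t2,t4,t5,t6,t7}
  W23: {t1,t5,t6,t7}
  W24: {t5,t6} {t7}
  W25: {t1,t5,t6,t7}
  W34: {t3} {t5,t6} {t7}
  W35: {t1,t5,t6,t7} {t3}
  W45: {t2,t5,t6} {t3} {t7}
  W123: {t1,t5,t6,t7}
  W124: {t5,t6} {t7}
  W125: {t1,t5,t6,t7}
  W134: {t5,t6} {t7}
  W135: {t1,t5,t6,t7}
  W145: {t2,t5,t6} {t7}
  W234: {t5,t6} {t7}
  W235: {t1,t5,t6,t7}
  W245: {t5,t6} {t7}
  W345: {t3} {t5,t6} {t7}
  W1234: {t5,t6} {t7}
  W1235: {t1,t5,t6,t7}
  W1245: {t5,t6} {t7}
  W1345: {t5,t6} {t7}
  W2345: {t5,t6} {t7}
  W12345: {t5,t6} {t7}
C dims 9,17,17,9; δ0: rk 7, SNF 1^7; δ1: rk 10, SNF 1^10; δ2: rk 7, SNF 1^7
Ȟ^0: (9−7)−0=2 ⇒ Z^2
Ȟ^1: (17−10)−7=0 ⇒ 0
Ȟ^2: (17−7)−10=0 ⇒ 0

Ȟ^0(U;F) ≅ Z^2,  Ȟ^1(U;F) ≅ 0,  Ȟ^2(U;F) ≅ 0


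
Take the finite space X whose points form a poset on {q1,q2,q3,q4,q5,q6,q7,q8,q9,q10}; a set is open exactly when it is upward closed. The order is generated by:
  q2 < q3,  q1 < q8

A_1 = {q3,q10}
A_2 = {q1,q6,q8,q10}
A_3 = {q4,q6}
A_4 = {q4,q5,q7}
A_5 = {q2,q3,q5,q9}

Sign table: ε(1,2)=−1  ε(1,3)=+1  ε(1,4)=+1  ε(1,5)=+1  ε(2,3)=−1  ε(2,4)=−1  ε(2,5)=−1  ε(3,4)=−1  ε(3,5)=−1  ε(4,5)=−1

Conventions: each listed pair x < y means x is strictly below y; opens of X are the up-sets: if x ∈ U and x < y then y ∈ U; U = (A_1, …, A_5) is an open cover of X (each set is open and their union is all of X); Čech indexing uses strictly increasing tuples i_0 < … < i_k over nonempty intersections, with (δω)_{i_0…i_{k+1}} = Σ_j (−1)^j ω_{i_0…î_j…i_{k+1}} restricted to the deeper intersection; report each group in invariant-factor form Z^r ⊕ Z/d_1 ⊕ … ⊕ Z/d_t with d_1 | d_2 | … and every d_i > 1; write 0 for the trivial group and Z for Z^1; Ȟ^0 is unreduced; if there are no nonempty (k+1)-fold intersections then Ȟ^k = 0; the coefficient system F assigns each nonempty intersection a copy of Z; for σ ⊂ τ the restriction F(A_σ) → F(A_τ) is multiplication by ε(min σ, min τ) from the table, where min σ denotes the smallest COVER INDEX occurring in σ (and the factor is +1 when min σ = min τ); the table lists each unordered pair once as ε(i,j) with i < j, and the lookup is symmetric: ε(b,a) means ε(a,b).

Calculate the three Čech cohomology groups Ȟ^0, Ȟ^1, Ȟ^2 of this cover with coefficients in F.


Ȟ^0 = Z,  Ȟ^1 = Z,  Ȟ^2 = 0

cover nerve:
  A12={q10} A15={q3} A23={q6} A34={q4} A45={q5}
C dims 5,5; δ0: rk 4, SNF 1^4
Ȟ^0: (5−4)−0=1 ⇒ Z
Ȟ^1: (5−0)−4=1 ⇒ Z
Ȟ^2: (0−0)−0=0 ⇒ 0


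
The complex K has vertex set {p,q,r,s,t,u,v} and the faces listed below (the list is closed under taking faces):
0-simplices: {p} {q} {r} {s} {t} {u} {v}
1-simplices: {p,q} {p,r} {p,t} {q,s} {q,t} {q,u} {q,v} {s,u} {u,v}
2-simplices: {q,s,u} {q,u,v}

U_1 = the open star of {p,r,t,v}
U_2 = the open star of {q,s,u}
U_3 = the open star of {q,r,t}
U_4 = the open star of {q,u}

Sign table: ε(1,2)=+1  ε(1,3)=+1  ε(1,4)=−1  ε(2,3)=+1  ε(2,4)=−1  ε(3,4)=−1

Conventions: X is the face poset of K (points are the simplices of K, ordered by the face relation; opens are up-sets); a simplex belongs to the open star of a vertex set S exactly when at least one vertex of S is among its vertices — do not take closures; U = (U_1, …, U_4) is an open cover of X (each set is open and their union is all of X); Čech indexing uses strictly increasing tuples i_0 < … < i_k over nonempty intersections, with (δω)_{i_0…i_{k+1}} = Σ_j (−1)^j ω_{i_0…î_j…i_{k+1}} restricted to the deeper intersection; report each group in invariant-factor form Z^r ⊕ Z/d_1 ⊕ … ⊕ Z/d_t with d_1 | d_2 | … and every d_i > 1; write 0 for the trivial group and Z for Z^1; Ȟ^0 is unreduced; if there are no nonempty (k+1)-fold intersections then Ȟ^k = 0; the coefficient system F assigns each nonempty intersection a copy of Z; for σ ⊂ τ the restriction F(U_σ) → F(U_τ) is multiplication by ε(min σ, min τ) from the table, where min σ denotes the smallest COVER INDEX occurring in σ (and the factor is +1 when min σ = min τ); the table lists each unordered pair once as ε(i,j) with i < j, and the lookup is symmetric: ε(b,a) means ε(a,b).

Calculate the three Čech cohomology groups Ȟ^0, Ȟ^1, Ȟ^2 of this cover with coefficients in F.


Ȟ^0 ≅ Z,  Ȟ^1 ≅ 0,  Ȟ^2 ≅ 0

nonempty intersections:
  U1={{p},{r},{t},{v},{p,q},{p,r},{p,t},{q,t},{q,v},{u,v},{q,u,v}} U2={{q},{s},{u},{p,q},{q,s},{q,t},{q,u},{q,v},{s,u},{u,v},{q,s,u},{q,u,v}} U3={{q},{r},{t},{p,q},{p,r},{p,t},{q,s},{q,t},{q,u},{q,v},{q,s,u},{q,u,v}} U4={{q},{u},{p,q},{q,s},{q,t},{q,u},{q,v},{s,u},{u,v},{q,s,u},{q,u,v}}
  U12={{p,q},{q,t},{q,v},{u,v},{q,u,v}} U13={{r},{t},{p,q},{p,r},{p,t},{q,t},{q,v},{q,u,v}} U14={{p,q},{q,t},{q,v},{u,v},{q,u,v}} U23={{q},{p,q},{q,s},{q,t},{q,u},{q,v},{q,s,u},{q,u,v}} U24={{q},{u},{p,q},{q,s},{q,t},{q,u},{q,v},{s,u},{u,v},{q,s,u},{q,u,v}} U34={{q},{p,q},{q,s},{q,t},{q,u},{q,v},{q,s,u},{q,u,v}}
  U123={{p,q},{q,t},{q,v},{q,u,v}} U124={{p,q},{q,t},{q,v},{u,v},{q,u,v}} U134={{p,q},{q,t},{q,v},{q,u,v}} U234={{q},{p,q},{q,s},{q,t},{q,u},{q,v},{q,s,u},{q,u,v}}
  U1234={{p,q},{q,t},{q,v},{q,u,v}}
C dims 4,6,4,1; δ0: rk 3, SNF 1^3; δ1: rk 3, SNF 1^3; δ2: rk 1, SNF 1^1
Ȟ^0: (4−3)−0=1 ⇒ Z
Ȟ^1: (6−3)−3=0 ⇒ 0
Ȟ^2: (4−1)−3=0 ⇒ 0


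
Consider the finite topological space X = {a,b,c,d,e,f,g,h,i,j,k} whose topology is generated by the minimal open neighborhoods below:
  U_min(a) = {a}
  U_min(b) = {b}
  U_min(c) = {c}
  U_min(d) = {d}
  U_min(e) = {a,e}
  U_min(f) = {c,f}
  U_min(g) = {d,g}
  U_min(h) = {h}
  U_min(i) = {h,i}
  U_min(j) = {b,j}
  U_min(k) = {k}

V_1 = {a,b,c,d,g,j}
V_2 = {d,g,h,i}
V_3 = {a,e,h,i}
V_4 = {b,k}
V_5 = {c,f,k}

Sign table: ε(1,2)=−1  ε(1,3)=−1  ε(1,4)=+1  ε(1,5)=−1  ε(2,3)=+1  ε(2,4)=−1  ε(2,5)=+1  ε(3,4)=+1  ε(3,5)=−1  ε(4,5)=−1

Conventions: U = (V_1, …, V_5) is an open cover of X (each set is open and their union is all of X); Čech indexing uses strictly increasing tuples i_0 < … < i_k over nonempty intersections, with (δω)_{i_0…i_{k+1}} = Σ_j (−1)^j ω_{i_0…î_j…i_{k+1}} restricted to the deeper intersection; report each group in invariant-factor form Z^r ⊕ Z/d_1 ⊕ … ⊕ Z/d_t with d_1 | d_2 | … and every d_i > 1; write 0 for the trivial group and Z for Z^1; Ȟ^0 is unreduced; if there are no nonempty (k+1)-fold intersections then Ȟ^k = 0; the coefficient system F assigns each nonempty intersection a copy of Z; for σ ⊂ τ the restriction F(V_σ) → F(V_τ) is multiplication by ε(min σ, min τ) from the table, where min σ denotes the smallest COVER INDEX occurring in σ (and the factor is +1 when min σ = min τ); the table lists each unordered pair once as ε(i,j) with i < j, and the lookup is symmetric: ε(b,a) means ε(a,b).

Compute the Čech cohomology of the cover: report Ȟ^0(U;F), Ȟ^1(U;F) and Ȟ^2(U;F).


Ȟ^0(U;F) ≅ Z,  Ȟ^1(U;F) ≅ Z^2,  Ȟ^2(U;F) ≅ 0

nerve simplices:
  V12={d,g} V13={a} V14={b} V15={c} V23={h,i} V45={k}
C dims 5,6; δ0: rk 4, SNF 1^4
degree 0: 5−4−0 = 1 → Ȟ^0 ≅ Z
degree 1: 6−0−4 = 2 → Ȟ^1 ≅ Z^2
degree 2: 0−0−0 = 0 → Ȟ^2 ≅ 0


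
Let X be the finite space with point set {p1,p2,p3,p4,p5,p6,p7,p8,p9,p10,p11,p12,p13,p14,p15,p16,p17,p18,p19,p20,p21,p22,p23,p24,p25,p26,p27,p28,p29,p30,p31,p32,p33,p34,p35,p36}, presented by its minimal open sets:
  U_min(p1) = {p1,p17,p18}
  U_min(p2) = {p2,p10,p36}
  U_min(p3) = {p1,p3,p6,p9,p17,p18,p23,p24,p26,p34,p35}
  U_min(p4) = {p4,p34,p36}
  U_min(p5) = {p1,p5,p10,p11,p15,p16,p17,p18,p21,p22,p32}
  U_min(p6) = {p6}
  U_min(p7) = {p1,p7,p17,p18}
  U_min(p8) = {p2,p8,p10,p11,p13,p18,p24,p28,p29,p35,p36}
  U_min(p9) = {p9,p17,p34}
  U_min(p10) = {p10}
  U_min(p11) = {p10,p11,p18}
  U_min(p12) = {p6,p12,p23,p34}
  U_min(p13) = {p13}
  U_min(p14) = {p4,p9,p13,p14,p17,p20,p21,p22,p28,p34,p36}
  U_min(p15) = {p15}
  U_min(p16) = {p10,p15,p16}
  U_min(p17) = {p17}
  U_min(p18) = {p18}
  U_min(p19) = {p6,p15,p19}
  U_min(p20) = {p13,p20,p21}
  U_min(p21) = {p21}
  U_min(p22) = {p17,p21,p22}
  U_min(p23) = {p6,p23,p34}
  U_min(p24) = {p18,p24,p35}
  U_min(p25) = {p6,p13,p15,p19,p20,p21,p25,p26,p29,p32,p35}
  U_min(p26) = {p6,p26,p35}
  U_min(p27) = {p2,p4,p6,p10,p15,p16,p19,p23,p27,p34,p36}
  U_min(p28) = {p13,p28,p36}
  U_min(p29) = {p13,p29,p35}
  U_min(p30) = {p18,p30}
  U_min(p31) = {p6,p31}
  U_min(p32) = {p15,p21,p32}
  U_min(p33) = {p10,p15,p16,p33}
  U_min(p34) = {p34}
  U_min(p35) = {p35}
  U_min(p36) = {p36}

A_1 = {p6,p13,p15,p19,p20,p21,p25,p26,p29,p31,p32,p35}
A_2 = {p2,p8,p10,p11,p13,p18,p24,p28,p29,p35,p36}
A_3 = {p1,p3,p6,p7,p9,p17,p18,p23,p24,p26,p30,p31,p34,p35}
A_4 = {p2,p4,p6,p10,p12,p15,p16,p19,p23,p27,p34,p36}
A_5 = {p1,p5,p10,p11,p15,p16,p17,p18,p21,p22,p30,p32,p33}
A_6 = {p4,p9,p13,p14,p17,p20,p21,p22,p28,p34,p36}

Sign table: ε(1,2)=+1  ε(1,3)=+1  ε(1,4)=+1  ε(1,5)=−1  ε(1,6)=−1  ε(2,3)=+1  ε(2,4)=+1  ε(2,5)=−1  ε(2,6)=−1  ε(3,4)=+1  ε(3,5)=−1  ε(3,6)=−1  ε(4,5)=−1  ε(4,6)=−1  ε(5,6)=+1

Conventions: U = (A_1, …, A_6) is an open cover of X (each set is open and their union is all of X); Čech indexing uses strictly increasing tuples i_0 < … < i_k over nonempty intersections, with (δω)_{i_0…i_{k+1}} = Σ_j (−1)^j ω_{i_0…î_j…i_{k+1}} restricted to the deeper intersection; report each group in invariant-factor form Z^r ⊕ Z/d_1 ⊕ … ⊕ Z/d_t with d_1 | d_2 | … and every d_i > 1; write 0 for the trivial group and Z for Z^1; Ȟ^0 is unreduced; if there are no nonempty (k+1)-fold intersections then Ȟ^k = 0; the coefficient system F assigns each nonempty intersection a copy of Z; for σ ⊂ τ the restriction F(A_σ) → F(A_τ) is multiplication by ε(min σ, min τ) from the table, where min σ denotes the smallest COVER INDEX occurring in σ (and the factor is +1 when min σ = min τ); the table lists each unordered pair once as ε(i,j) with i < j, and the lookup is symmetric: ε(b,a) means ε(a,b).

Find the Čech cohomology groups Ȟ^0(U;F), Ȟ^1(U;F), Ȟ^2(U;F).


cover nerve:
  A12={p13,p29,p35} A13={p6,p26,p31,p35} A14={p6,p15,p19} A15={p15,p21,p32} A16={p13,p20,p21} A23={p18,p24,p35} A24={p2,p10,p36} A25={p10,p11,p18} A26={p13,p28,p36} A34={p6,p23,p34} A35={p1,p17,p18,p30} A36={p9,p17,p34} A45={p10,p15,p16} A46={p4,p34,p36} A56={p17,p21,p22}
  A123={p35} A126={p13} A134={p6} A145={p15} A156={p21} A235={p18} A245={p10} A246={p36} A346={p34} A356={p17}
C dims 6,15,10; δ0: rk 5, SNF 1^5; δ1: rk 10, SNF 1^9·2
Ȟ^0: (6−5)−0=1 ⇒ Z
Ȟ^1: (15−10)−5=0 ⇒ 0
Ȟ^2: (10−0)−10=0 plus torsion [2] ⇒ Z/2

Ȟ^0 = Z,  Ȟ^1 = 0,  Ȟ^2 = Z/2


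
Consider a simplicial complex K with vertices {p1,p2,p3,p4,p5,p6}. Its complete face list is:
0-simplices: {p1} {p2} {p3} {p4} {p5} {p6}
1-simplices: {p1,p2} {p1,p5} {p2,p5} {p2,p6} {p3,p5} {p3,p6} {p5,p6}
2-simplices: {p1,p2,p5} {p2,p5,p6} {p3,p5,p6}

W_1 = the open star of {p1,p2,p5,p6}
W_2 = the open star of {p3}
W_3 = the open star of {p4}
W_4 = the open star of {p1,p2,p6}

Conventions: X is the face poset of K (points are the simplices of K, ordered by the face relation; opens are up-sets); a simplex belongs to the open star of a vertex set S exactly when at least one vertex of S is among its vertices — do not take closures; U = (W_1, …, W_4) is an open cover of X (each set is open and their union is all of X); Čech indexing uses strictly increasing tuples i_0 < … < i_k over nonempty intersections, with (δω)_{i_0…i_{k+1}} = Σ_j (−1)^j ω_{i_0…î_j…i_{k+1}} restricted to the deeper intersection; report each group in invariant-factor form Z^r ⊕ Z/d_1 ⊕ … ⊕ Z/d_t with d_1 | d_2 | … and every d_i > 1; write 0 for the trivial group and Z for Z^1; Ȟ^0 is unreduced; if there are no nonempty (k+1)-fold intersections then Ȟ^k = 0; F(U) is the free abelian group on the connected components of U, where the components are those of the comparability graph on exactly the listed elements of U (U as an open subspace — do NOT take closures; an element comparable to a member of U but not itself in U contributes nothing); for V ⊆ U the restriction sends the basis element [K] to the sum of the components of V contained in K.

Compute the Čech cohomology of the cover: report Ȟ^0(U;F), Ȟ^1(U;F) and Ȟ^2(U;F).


intersection data:
  W1={{p1},{p2},{p5},{p6},{p1,p2},{p1,p5},{p2,p5},{p2,p6},{p3,p5},{p3,p6},{p5,p6},{p1,p2,p5},{p2,p5,p6},{p3,p5,p6}} W2={{p3},{p3,p5},{p3,p6},{p3,p5,p6}} W3={{p4}} W4={{p1},{p2},{p6},{p1,p2},{p1,p5},{p2,p5},{p2,p6},{p3,p6},{p5,p6},{p1,p2,p5},{p2,p5,p6},{p3,p5,p6}}
  W12={{p3,p5},{p3,p6},{p3,p5,p6}} W14={{p1},{p2},{p6},{p1,p2},{p1,p5},{p2,p5},{p2,p6},{p3,p6},{p5,p6},{p1,p2,p5},{p2,p5,p6},{p3,p5,p6}} W24={{p3,p6},{p3,p5,p6}}
  W124={{p3,p6},{p3,p5,p6}}
components per intersection:
  W1: {{p1},{p2},{p5},{p6},{p1,p2},{p1,p5},{p2,p5},{p2,p6},{p3,p5},{p3,p6},{p5,p6},{p1,p2,p5},{p2,p5,p6},{p3,p5,p6}}
  W2: {{p3},{p3,p5},{p3,p6},{p3,p5,p6}}
  W3: {{p4}}
  W4: {{p1},{p2},{p6},{p1,p2},{p1,p5},{p2,p5},{p2,p6},{p3,p6},{p5,p6},{p1,p2,p5},{p2,p5,p6},{p3,p5,p6}}
  W12: {{p3,p5},{p3,p6},{p3,p5,p6}}
  W14: {{p1},{p2},{p6},{p1,p2},{p1,p5},{p2,p5},{p2,p6},{p3,p6},{p5,p6},{p1,p2,p5},{p2,p5,p6},{p3,p5,p6}}
  W24: {{p3,p6},{p3,p5,p6}}
  W124: {{p3,p6},{p3,p5,p6}}
C dims 4,3,1; δ0: rk 2, SNF 1^2; δ1: rk 1, SNF 1^1
Ȟ^0 = (4 − 2) − 0 = 2, so Ȟ^0 ≅ Z^2
Ȟ^1 = (3 − 1) − 2 = 0, so Ȟ^1 ≅ 0
Ȟ^2 = (1 − 0) − 1 = 0, so Ȟ^2 ≅ 0

Ȟ^0 = Z^2, Ȟ^1 = 0, Ȟ^2 = 0


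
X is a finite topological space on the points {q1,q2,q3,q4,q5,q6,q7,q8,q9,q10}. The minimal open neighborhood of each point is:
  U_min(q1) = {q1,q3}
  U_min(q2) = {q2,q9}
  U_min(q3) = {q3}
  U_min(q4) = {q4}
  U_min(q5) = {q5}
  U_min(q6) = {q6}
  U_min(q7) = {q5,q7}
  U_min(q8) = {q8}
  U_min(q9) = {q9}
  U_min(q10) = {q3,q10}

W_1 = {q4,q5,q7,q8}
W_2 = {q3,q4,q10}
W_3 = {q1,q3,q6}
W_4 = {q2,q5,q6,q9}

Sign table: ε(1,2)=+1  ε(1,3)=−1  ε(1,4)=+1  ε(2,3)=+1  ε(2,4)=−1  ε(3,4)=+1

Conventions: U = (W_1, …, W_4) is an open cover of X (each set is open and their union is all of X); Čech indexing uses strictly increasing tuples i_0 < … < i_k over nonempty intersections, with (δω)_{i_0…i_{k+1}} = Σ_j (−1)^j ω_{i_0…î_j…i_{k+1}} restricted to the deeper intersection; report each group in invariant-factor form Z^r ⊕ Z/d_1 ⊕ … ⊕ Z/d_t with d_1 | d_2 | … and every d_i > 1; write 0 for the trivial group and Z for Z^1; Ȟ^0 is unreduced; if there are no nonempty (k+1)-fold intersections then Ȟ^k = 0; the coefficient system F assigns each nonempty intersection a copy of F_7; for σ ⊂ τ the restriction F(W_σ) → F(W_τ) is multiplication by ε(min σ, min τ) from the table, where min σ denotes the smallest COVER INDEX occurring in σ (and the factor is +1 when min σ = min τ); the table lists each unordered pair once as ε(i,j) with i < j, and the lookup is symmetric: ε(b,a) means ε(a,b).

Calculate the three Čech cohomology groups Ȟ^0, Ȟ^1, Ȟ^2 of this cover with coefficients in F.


Ȟ^0 = Z/7, Ȟ^1 = Z/7, Ȟ^2 = 0

cover nerve:
  W12={q4} W14={q5} W23={q3} W34={q6}
C dims 4,4; δ0: rk_F7 3
Ȟ^0: (4−3)−0=1 ⇒ Z/7
Ȟ^1: (4−0)−3=1 ⇒ Z/7
Ȟ^2: (0−0)−0=0 ⇒ 0


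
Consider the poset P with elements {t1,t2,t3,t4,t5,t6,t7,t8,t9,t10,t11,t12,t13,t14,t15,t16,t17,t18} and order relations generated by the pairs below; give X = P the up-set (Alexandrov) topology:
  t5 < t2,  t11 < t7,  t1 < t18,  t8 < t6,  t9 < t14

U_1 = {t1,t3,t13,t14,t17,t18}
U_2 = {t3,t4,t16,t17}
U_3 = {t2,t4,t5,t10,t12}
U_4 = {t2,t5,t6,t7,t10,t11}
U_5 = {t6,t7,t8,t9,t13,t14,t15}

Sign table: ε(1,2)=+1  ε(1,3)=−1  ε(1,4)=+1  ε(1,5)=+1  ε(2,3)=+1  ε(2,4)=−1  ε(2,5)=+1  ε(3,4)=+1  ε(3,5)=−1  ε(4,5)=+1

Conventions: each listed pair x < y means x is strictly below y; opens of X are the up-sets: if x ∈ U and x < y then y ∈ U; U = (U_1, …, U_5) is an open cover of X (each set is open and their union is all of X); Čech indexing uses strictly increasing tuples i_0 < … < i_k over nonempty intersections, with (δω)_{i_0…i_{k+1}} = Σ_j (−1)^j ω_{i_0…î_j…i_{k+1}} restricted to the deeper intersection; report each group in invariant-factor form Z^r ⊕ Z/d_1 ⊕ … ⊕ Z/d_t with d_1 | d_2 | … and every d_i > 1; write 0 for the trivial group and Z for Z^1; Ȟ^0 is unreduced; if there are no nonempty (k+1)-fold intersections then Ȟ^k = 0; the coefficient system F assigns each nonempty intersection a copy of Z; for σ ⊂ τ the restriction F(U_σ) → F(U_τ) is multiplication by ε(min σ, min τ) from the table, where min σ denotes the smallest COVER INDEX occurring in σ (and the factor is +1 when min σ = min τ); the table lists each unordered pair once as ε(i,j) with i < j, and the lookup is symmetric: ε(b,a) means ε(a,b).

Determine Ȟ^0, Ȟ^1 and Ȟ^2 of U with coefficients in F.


intersection data:
  U12={t3,t17} U15={t13,t14} U23={t4} U34={t2,t5,t10} U45={t6,t7}
C dims 5,5; δ0: rk 4, SNF 1^4
Ȟ^0 = (5 − 4) − 0 = 1, so Ȟ^0 ≅ Z
Ȟ^1 = (5 − 0) − 4 = 1, so Ȟ^1 ≅ Z
Ȟ^2 = (0 − 0) − 0 = 0, so Ȟ^2 ≅ 0

Ȟ^0 ≅ Z, Ȟ^1 ≅ Z, Ȟ^2 ≅ 0


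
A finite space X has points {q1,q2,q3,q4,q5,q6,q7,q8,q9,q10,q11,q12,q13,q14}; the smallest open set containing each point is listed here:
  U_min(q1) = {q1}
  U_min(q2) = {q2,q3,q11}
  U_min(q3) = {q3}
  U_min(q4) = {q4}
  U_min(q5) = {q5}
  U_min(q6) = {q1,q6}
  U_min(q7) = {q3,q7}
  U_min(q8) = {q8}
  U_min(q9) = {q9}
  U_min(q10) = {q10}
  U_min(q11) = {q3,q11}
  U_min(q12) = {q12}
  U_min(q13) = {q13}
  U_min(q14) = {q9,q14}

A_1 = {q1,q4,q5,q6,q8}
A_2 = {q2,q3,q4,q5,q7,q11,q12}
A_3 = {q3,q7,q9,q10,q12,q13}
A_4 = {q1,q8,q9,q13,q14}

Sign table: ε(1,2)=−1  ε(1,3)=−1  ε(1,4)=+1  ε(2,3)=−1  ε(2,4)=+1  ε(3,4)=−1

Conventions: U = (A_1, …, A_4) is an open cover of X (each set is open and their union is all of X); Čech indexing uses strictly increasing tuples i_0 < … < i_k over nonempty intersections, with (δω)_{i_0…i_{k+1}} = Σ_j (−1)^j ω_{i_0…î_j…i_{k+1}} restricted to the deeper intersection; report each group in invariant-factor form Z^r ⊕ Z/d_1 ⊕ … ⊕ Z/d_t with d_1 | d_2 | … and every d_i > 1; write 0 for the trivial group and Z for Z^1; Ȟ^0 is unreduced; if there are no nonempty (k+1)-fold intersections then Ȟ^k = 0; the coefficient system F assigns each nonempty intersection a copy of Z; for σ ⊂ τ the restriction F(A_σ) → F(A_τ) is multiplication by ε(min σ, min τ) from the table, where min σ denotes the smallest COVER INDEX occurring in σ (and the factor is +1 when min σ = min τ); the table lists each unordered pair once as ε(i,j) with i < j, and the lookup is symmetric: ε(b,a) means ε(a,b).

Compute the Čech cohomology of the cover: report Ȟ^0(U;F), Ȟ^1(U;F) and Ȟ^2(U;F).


Ȟ^0 = 0; Ȟ^1 = Z/2; Ȟ^2 = 0

nonempty intersections:
  A12={q4,q5} A14={q1,q8} A23={q3,q7,q12} A34={q9,q13}
C dims 4,4; δ0: rk 4, SNF 1^3·2
Ȟ^0: (4−4)−0=0 ⇒ 0
Ȟ^1: (4−0)−4=0 plus torsion [2] ⇒ Z/2
Ȟ^2: (0−0)−0=0 ⇒ 0


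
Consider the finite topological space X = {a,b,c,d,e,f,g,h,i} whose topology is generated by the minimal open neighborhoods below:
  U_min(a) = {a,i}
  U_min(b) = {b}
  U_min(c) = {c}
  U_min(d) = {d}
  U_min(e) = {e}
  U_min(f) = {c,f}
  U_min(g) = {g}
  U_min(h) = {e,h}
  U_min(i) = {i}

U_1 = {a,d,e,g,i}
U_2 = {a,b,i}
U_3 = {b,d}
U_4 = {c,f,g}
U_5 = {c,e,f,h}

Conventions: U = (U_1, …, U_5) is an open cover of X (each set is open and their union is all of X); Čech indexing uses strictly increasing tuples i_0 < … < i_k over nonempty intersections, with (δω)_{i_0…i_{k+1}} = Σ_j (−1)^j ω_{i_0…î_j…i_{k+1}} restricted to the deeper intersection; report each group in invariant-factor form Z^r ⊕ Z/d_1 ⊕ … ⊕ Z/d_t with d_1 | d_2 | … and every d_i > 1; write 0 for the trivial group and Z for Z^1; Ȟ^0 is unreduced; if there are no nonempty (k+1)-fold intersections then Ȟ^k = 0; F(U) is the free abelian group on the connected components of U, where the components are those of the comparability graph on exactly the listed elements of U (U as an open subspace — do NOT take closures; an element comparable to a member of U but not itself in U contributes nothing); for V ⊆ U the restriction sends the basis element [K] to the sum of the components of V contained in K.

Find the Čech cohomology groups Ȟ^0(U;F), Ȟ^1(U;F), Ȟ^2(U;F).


nonempty overlaps:
  U12={a,i} U13={d} U14={g} U15={e} U23={b} U45={c,f}
components per intersection:
  U1: {a,i} {d} {e} {g}
  U2: {a,i} {b}
  U3: {b} {d}
  U4: {c,f} {g}
  U5: {c,f} {e,h}
  U12: {a,i}
  U13: {d}
  U14: {g}
  U15: {e}
  U23: {b}
  U45: {c,f}
C dims 12,6; δ0: rk 6, SNF 1^6
degree 0: 12−6−0 = 6 → Ȟ^0 ≅ Z^6
degree 1: 6−0−6 = 0 → Ȟ^1 ≅ 0
degree 2: 0−0−0 = 0 → Ȟ^2 ≅ 0

Ȟ^0 = Z^6; Ȟ^1 = 0; Ȟ^2 = 0


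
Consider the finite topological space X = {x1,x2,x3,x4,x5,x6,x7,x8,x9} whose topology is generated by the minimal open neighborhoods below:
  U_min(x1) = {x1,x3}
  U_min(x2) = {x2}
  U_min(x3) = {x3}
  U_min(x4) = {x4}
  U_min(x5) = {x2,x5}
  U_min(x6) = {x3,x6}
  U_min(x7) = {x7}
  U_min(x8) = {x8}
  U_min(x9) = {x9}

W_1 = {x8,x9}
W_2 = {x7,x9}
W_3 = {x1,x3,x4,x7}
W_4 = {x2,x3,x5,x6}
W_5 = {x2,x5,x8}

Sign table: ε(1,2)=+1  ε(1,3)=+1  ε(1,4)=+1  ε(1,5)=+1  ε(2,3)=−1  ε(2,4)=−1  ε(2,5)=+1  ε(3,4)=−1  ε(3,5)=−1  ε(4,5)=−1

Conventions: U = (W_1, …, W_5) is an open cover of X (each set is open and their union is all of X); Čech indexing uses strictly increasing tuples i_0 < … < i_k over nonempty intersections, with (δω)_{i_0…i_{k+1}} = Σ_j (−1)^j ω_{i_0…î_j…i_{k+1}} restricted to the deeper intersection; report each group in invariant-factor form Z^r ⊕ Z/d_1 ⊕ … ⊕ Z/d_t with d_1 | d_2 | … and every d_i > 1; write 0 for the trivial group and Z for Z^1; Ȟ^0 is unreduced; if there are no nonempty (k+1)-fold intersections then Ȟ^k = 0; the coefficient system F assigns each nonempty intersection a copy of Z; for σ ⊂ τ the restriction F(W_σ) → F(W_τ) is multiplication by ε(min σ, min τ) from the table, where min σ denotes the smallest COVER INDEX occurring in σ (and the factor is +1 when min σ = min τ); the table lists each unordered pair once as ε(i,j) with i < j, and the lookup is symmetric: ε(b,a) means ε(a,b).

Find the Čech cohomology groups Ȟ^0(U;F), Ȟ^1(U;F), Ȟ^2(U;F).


intersection data:
  W12={x9} W15={x8} W23={x7} W34={x3} W45={x2,x5}
C dims 5,5; δ0: rk 5, SNF 1^4·2
Ȟ^0 = (5 − 5) − 0 = 0, so Ȟ^0 ≅ 0
Ȟ^1 = (5 − 0) − 5 = 0 plus torsion [2], so Ȟ^1 ≅ Z/2
Ȟ^2 = (0 − 0) − 0 = 0, so Ȟ^2 ≅ 0

Ȟ^0 = 0, Ȟ^1 = Z/2, Ȟ^2 = 0


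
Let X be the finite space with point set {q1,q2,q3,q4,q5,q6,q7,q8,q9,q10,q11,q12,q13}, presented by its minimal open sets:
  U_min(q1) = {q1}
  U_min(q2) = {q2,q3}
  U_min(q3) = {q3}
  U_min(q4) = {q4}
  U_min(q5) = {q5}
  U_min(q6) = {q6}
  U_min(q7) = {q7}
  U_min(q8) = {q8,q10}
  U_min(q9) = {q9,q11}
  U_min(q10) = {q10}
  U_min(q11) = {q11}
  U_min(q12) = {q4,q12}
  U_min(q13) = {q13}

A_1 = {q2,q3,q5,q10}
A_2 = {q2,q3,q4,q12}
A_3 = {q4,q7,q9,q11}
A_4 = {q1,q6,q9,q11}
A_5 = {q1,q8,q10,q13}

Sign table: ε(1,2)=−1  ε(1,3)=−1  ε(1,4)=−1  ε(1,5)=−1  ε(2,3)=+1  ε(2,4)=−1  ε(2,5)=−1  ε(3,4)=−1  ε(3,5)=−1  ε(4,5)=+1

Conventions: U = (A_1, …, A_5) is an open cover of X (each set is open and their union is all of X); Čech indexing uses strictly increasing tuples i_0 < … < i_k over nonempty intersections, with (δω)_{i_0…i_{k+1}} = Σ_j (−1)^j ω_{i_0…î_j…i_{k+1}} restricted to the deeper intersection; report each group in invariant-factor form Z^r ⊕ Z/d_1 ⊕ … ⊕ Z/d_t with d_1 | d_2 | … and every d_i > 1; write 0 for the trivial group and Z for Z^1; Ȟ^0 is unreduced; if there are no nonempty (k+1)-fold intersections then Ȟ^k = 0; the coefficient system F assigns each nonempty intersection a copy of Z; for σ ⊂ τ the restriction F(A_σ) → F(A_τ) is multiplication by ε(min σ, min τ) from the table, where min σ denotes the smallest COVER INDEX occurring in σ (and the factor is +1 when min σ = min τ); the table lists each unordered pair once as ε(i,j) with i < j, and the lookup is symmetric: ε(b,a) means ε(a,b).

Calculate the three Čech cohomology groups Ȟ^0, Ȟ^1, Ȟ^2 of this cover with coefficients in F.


nerve of the cover:
  A12={q2,q3} A15={q10} A23={q4} A34={q9,q11} A45={q1}
C dims 5,5; δ0: rk 5, SNF 1^4·2
Ȟ^0 = (5 − 5) − 0 = 0, so Ȟ^0 ≅ 0
Ȟ^1 = (5 − 0) − 5 = 0 plus torsion [2], so Ȟ^1 ≅ Z/2
Ȟ^2 = (0 − 0) − 0 = 0, so Ȟ^2 ≅ 0

Ȟ^0(U;F) ≅ 0, Ȟ^1(U;F) ≅ Z/2 and Ȟ^2(U;F) ≅ 0


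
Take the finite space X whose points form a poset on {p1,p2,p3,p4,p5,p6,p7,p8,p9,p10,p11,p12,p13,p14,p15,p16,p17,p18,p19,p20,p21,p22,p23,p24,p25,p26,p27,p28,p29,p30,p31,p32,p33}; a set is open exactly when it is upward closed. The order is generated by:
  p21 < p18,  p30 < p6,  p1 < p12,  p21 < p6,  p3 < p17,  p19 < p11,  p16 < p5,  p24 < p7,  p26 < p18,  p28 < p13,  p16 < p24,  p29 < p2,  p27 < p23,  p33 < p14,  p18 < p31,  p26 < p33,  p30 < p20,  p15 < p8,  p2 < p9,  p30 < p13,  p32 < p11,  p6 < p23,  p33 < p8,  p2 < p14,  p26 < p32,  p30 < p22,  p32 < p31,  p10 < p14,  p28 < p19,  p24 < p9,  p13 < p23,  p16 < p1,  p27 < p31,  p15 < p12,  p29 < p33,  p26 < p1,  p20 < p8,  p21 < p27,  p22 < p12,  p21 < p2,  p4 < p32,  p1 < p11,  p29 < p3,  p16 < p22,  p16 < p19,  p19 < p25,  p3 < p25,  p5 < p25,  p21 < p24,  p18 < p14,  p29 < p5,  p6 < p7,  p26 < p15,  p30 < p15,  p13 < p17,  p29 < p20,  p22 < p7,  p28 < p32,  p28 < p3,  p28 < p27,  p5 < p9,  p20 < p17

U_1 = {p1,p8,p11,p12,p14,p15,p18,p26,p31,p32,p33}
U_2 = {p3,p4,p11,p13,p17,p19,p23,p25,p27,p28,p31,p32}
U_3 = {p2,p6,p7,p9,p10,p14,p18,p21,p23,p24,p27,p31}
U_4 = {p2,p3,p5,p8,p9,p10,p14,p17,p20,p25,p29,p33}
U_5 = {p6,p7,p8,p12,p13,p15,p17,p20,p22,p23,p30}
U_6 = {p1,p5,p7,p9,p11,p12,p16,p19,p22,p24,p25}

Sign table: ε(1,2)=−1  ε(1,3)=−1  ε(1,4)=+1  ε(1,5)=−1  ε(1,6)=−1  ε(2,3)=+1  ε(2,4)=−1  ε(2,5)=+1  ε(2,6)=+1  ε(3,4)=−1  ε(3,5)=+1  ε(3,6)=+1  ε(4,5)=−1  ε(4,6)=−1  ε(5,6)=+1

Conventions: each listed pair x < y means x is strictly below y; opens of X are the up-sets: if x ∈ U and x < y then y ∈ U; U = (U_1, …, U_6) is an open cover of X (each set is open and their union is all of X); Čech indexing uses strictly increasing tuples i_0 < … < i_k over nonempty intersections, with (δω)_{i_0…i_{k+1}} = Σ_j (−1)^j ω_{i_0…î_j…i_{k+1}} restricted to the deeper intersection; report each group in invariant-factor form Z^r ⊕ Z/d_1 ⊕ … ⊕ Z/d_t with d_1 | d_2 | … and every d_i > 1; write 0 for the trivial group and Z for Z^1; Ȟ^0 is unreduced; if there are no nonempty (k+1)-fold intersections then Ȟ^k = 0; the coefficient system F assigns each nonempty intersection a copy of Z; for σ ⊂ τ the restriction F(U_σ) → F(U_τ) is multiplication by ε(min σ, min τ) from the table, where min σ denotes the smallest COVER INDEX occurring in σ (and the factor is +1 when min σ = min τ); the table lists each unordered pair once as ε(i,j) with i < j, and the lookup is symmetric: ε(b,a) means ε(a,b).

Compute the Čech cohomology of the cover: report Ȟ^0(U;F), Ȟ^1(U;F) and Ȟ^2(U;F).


nerve simplices:
  U12={p11,p31,p32} U13={p14,p18,p31} U14={p8,p14,p33} U15={p8,p12,p15} U16={p1,p11,p12} U23={p23,p27,p31} U24={p3,p17,p25} U25={p13,p17,p23} U26={p11,p19,p25} U34={p2,p9,p10,p14} U35={p6,p7,p23} U36={p7,p9,p24} U45={p8,p17,p20} U46={p5,p9,p25} U56={p7,p12,p22}
  U123={p31} U126={p11} U134={p14} U145={p8} U156={p12} U235={p23} U245={p17} U246={p25} U346={p9} U356={p7}
C dims 6,15,10; δ0: rk 5, SNF 1^5; δ1: rk 10, SNF 1^9·2
degree 0: 6−5−0 = 1 → Ȟ^0 ≅ Z
degree 1: 15−10−5 = 0 → Ȟ^1 ≅ 0
degree 2: 10−0−10 = 0 plus torsion [2] → Ȟ^2 ≅ Z/2

Ȟ^0 = Z,  Ȟ^1 = 0,  Ȟ^2 = Z/2
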